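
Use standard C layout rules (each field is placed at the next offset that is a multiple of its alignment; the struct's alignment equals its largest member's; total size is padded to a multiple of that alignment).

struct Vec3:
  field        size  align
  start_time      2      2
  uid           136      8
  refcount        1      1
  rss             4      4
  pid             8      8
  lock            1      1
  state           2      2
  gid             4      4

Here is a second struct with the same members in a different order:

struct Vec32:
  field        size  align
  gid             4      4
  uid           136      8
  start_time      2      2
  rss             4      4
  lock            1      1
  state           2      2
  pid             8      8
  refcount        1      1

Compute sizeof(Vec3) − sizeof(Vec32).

-8

start_time at 0 (size 2, align 2) → ends 2
pad 6 to align 8 for uid
uid at 8 (size 136, align 8) → ends 144
refcount at 144 (size 1, align 1) → ends 145
pad 3 to align 4 for rss
rss at 148 (size 4, align 4) → ends 152
pid at 152 (size 8, align 8) → ends 160
lock at 160 (size 1, align 1) → ends 161
pad 1 to align 2 for state
state at 162 (size 2, align 2) → ends 164
gid at 164 (size 4, align 4) → ends 168
total 168 bytes, alignment 8
— Vec32 —
gid at 0 (size 4, align 4) → ends 4
pad 4 to align 8 for uid
uid at 8 (size 136, align 8) → ends 144
start_time at 144 (size 2, align 2) → ends 146
pad 2 to align 4 for rss
rss at 148 (size 4, align 4) → ends 152
lock at 152 (size 1, align 1) → ends 153
pad 1 to align 2 for state
state at 154 (size 2, align 2) → ends 156
pad 4 to align 8 for pid
pid at 160 (size 8, align 8) → ends 168
refcount at 168 (size 1, align 1) → ends 169
tail pad 7 to reach multiple of 8
total 176 bytes, alignment 8
168 − 176 = -8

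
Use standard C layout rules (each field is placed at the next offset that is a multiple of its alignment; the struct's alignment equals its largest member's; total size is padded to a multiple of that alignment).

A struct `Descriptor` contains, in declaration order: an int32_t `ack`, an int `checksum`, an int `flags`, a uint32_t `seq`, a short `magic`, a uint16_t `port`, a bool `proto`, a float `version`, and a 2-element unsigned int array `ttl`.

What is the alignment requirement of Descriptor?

4

member alignments: ack=4, checksum=4, flags=4, seq=4, magic=2, port=2, proto=1, version=4, ttl=4
max = 4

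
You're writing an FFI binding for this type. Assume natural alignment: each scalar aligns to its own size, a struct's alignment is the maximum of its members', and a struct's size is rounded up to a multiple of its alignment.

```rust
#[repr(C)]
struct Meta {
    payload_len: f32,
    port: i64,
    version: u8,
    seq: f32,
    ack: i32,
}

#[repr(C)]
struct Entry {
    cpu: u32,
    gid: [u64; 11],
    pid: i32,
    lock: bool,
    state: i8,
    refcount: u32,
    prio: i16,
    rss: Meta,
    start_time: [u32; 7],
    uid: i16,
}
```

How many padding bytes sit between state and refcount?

Meta: @0: payload_len [4B, align 4] → 4; +4 pad (align 8); @8: port [8B, align 8] → 16; @16: version [1B, align 1] → 17; +3 pad (align 4); @20: seq [4B, align 4] → 24; @24: ack [4B, align 4] → 28; +4 tail pad (align 8); size 32, align 8
@0: cpu [4B, align 4] → 4
+4 pad (align 8)
@8: gid [88B, align 8] → 96
@96: pid [4B, align 4] → 100
@100: lock [1B, align 1] → 101
@101: state [1B, align 1] → 102
+2 pad (align 4)
@104: refcount [4B, align 4] → 108

2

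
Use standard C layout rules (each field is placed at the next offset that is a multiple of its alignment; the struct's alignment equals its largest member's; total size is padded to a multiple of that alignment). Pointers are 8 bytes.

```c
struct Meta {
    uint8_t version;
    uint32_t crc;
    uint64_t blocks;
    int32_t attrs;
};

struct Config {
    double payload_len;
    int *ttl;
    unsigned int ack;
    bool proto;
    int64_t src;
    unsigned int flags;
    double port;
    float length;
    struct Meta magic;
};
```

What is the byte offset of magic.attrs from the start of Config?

Meta: @0: version [1B, align 1] → 1; +3 pad (align 4); @4: crc [4B, align 4] → 8; @8: blocks [8B, align 8] → 16; @16: attrs [4B, align 4] → 20; +4 tail pad (align 8); size 24, align 8
@0: payload_len [8B, align 8] → 8
@8: ttl [8B, align 8] → 16
@16: ack [4B, align 4] → 20
@20: proto [1B, align 1] → 21
+3 pad (align 8)
@24: src [8B, align 8] → 32
@32: flags [4B, align 4] → 36
+4 pad (align 8)
@40: port [8B, align 8] → 48
@48: length [4B, align 4] → 52
+4 pad (align 8)
@56: magic [24B, align 8] → 80
within Meta: attrs at 16
56 + 16 = 72

72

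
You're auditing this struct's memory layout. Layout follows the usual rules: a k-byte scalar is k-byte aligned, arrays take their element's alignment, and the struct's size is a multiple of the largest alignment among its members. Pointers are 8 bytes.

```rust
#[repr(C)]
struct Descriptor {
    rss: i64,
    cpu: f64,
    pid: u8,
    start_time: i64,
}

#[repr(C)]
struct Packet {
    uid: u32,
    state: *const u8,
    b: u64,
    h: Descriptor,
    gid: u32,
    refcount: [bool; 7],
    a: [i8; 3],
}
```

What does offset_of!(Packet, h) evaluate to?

24

Descriptor: @0: rss [8B, align 8] → 8; @8: cpu [8B, align 8] → 16; @16: pid [1B, align 1] → 17; +7 pad (align 8); @24: start_time [8B, align 8] → 32; size 32, align 8
@0: uid [4B, align 4] → 4
+4 pad (align 8)
@8: state [8B, align 8] → 16
@16: b [8B, align 8] → 24
@24: h [32B, align 8] → 56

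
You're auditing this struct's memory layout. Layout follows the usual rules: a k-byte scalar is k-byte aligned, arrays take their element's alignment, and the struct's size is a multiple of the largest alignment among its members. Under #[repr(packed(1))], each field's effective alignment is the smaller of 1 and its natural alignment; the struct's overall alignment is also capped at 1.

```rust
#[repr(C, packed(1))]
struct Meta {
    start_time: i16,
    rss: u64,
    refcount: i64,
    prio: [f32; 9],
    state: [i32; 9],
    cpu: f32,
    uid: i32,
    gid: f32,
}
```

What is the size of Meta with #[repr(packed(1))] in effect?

start_time at 0 (size 2, align 1) → ends 2
rss at 2 (size 8, align 1) → ends 10
refcount at 10 (size 8, align 1) → ends 18
prio at 18 (size 36, align 1) → ends 54
state at 54 (size 36, align 1) → ends 90
cpu at 90 (size 4, align 1) → ends 94
uid at 94 (size 4, align 1) → ends 98
gid at 98 (size 4, align 1) → ends 102
total 102 bytes, alignment 1

102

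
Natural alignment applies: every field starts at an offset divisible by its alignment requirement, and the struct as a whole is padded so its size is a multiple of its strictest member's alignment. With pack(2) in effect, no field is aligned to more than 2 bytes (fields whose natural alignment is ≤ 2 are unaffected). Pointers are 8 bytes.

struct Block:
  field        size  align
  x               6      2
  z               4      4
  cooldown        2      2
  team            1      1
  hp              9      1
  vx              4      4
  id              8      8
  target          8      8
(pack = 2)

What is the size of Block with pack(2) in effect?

@0: x [6B, align 2] → 6
@6: z [4B, align 2] → 10
@10: cooldown [2B, align 2] → 12
@12: team [1B, align 1] → 13
@13: hp [9B, align 1] → 22
@22: vx [4B, align 2] → 26
@26: id [8B, align 2] → 34
@34: target [8B, align 2] → 42
size 42, align 2

42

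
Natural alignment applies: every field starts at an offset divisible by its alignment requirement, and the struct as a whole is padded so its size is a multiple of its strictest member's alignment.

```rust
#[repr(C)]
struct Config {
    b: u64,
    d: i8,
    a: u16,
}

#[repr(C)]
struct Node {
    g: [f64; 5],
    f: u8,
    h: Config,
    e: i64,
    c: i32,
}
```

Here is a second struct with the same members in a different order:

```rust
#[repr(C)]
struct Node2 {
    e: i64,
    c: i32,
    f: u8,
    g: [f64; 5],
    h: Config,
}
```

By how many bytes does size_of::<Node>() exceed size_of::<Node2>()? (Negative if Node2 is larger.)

8

Config: 0..8  b  (8B, 8-aligned); 8..9  d  (1B, 1-aligned); 9..10  -- padding (1B); 10..12  a  (2B, 2-aligned); 12..16  -- tail padding (4B); sizeof = 16, alignof = 8
0..40  g  (40B, 8-aligned)
40..41  f  (1B, 1-aligned)
41..48  -- padding (7B)
48..64  h  (16B, 8-aligned)
64..72  e  (8B, 8-aligned)
72..76  c  (4B, 4-aligned)
76..80  -- tail padding (4B)
sizeof = 80, alignof = 8
— Node2 —
0..8  e  (8B, 8-aligned)
8..12  c  (4B, 4-aligned)
12..13  f  (1B, 1-aligned)
13..16  -- padding (3B)
16..56  g  (40B, 8-aligned)
56..72  h  (16B, 8-aligned)
sizeof = 72, alignof = 8
80 − 72 = 8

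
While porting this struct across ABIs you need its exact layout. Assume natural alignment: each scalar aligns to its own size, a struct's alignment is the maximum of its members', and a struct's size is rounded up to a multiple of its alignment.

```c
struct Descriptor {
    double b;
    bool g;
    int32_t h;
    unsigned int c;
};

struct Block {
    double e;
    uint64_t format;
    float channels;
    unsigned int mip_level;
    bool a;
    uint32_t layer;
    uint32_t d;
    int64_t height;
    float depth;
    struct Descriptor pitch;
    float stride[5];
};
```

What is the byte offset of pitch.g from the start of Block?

64

Descriptor: b at 0 (size 8, align 8) → ends 8; g at 8 (size 1, align 1) → ends 9; pad 3 to align 4 for h; h at 12 (size 4, align 4) → ends 16; c at 16 (size 4, align 4) → ends 20; tail pad 4 to reach multiple of 8; total 24 bytes, alignment 8
e at 0 (size 8, align 8) → ends 8
format at 8 (size 8, align 8) → ends 16
channels at 16 (size 4, align 4) → ends 20
mip_level at 20 (size 4, align 4) → ends 24
a at 24 (size 1, align 1) → ends 25
pad 3 to align 4 for layer
layer at 28 (size 4, align 4) → ends 32
d at 32 (size 4, align 4) → ends 36
pad 4 to align 8 for height
height at 40 (size 8, align 8) → ends 48
depth at 48 (size 4, align 4) → ends 52
pad 4 to align 8 for pitch
pitch at 56 (size 24, align 8) → ends 80
within Descriptor: g at 8
56 + 8 = 64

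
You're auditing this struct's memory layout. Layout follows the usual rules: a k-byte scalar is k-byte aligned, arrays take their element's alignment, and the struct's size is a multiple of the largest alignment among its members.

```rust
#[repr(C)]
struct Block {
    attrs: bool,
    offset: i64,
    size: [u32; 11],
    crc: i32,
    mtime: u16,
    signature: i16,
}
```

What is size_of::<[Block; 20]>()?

1440

0..1  attrs  (1B, 1-aligned)
1..8  -- padding (7B)
8..16  offset  (8B, 8-aligned)
16..60  size  (44B, 4-aligned)
60..64  crc  (4B, 4-aligned)
64..66  mtime  (2B, 2-aligned)
66..68  signature  (2B, 2-aligned)
68..72  -- tail padding (4B)
sizeof = 72, alignof = 8
array of 20: 20 × 72 = 1440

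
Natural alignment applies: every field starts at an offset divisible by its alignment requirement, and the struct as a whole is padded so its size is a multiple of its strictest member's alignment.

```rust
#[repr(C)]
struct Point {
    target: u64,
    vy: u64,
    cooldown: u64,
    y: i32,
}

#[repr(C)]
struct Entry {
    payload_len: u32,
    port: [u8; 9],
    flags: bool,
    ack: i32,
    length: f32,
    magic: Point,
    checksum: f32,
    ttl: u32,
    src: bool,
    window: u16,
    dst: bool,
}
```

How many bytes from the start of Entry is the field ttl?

60

Point: 0..8  target  (8B, 8-aligned); 8..16  vy  (8B, 8-aligned); 16..24  cooldown  (8B, 8-aligned); 24..28  y  (4B, 4-aligned); 28..32  -- tail padding (4B); sizeof = 32, alignof = 8
0..4  payload_len  (4B, 4-aligned)
4..13  port  (9B, 1-aligned)
13..14  flags  (1B, 1-aligned)
14..16  -- padding (2B)
16..20  ack  (4B, 4-aligned)
20..24  length  (4B, 4-aligned)
24..56  magic  (32B, 8-aligned)
56..60  checksum  (4B, 4-aligned)
60..64  ttl  (4B, 4-aligned)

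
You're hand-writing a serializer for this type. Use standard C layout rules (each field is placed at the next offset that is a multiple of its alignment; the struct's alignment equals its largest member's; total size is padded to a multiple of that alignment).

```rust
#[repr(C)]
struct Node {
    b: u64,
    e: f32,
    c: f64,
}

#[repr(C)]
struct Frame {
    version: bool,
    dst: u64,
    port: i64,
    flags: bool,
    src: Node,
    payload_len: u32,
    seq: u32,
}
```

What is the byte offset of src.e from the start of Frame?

40

Node: @0: b [8B, align 8] → 8; @8: e [4B, align 4] → 12; +4 pad (align 8); @16: c [8B, align 8] → 24; size 24, align 8
@0: version [1B, align 1] → 1
+7 pad (align 8)
@8: dst [8B, align 8] → 16
@16: port [8B, align 8] → 24
@24: flags [1B, align 1] → 25
+7 pad (align 8)
@32: src [24B, align 8] → 56
within Node: e at 8
32 + 8 = 40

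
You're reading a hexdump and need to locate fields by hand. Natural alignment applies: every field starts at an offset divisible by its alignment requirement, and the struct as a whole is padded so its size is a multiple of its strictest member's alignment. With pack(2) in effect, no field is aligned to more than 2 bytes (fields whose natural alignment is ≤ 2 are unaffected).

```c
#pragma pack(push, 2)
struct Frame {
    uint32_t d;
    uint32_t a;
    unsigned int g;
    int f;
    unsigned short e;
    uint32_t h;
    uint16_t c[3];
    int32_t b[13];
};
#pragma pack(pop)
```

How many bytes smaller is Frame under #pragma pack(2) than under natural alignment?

4

natural layout:
  d at 0 (size 4, align 4) → ends 4
  a at 4 (size 4, align 4) → ends 8
  g at 8 (size 4, align 4) → ends 12
  f at 12 (size 4, align 4) → ends 16
  e at 16 (size 2, align 2) → ends 18
  pad 2 to align 4 for h
  h at 20 (size 4, align 4) → ends 24
  c at 24 (size 6, align 2) → ends 30
  pad 2 to align 4 for b
  b at 32 (size 52, align 4) → ends 84
  total 84 bytes, alignment 4
packed(2) layout:
  d at 0 (size 4, align 2) → ends 4
  a at 4 (size 4, align 2) → ends 8
  g at 8 (size 4, align 2) → ends 12
  f at 12 (size 4, align 2) → ends 16
  e at 16 (size 2, align 2) → ends 18
  h at 18 (size 4, align 2) → ends 22
  c at 22 (size 6, align 2) → ends 28
  b at 28 (size 52, align 2) → ends 80
  total 80 bytes, alignment 2
84 − 80 = 4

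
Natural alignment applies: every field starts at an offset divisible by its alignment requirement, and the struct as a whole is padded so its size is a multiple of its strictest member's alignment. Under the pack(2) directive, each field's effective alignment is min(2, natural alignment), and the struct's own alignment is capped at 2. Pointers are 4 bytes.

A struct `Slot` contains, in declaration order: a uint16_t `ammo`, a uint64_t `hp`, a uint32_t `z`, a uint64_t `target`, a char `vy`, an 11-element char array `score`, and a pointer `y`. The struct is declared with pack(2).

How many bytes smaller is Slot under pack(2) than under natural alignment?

10

natural layout:
  @0: ammo [2B, align 2] → 2
  +6 pad (align 8)
  @8: hp [8B, align 8] → 16
  @16: z [4B, align 4] → 20
  +4 pad (align 8)
  @24: target [8B, align 8] → 32
  @32: vy [1B, align 1] → 33
  @33: score [11B, align 1] → 44
  @44: y [4B, align 4] → 48
  size 48, align 8
packed(2) layout:
  @0: ammo [2B, align 2] → 2
  @2: hp [8B, align 2] → 10
  @10: z [4B, align 2] → 14
  @14: target [8B, align 2] → 22
  @22: vy [1B, align 1] → 23
  @23: score [11B, align 1] → 34
  @34: y [4B, align 2] → 38
  size 38, align 2
48 − 38 = 10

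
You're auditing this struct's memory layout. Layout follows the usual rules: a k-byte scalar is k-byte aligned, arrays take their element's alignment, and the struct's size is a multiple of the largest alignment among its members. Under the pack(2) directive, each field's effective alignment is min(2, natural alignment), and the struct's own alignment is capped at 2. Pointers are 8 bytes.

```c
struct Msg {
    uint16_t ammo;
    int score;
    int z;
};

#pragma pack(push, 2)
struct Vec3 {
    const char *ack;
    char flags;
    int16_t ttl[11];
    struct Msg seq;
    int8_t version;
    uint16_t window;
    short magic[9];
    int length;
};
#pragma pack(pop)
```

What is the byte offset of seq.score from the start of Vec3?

36

Msg: @0: ammo [2B, align 2] → 2; +2 pad (align 4); @4: score [4B, align 4] → 8; @8: z [4B, align 4] → 12; size 12, align 4
@0: ack [8B, align 2] → 8
@8: flags [1B, align 1] → 9
+1 pad (align 2)
@10: ttl [22B, align 2] → 32
@32: seq [12B, align 2] → 44
within Msg: score at 4
32 + 4 = 36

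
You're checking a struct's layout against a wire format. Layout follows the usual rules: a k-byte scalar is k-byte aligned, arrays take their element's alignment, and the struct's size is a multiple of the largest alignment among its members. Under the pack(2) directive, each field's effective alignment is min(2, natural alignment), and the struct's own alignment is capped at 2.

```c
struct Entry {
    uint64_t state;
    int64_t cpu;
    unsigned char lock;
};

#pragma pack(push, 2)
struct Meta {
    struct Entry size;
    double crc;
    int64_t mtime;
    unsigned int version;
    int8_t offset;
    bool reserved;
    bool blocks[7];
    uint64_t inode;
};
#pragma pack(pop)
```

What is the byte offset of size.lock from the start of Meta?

Entry: @0: state [8B, align 8] → 8; @8: cpu [8B, align 8] → 16; @16: lock [1B, align 1] → 17; +7 tail pad (align 8); size 24, align 8
@0: size [24B, align 2] → 24
within Entry: lock at 16
0 + 16 = 16

16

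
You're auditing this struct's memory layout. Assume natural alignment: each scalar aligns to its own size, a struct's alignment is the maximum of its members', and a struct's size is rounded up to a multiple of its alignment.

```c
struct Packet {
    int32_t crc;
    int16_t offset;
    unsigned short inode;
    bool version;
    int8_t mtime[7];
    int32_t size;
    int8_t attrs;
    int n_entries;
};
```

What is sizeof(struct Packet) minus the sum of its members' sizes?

crc at 0 (size 4, align 4) → ends 4
offset at 4 (size 2, align 2) → ends 6
inode at 6 (size 2, align 2) → ends 8
version at 8 (size 1, align 1) → ends 9
mtime at 9 (size 7, align 1) → ends 16
size at 16 (size 4, align 4) → ends 20
attrs at 20 (size 1, align 1) → ends 21
pad 3 to align 4 for n_entries
n_entries at 24 (size 4, align 4) → ends 28
total 28 bytes, alignment 4
data bytes 25, size 28 → padding 3

3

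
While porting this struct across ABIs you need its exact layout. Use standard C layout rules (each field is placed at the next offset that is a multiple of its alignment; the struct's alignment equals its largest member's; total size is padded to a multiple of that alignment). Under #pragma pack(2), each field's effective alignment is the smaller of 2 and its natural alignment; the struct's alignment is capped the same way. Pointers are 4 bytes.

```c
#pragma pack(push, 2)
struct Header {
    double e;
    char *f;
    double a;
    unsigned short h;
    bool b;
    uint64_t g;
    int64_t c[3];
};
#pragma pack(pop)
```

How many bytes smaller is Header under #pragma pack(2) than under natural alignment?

natural layout:
  @0: e [8B, align 8] → 8
  @8: f [4B, align 4] → 12
  +4 pad (align 8)
  @16: a [8B, align 8] → 24
  @24: h [2B, align 2] → 26
  @26: b [1B, align 1] → 27
  +5 pad (align 8)
  @32: g [8B, align 8] → 40
  @40: c [24B, align 8] → 64
  size 64, align 8
packed(2) layout:
  @0: e [8B, align 2] → 8
  @8: f [4B, align 2] → 12
  @12: a [8B, align 2] → 20
  @20: h [2B, align 2] → 22
  @22: b [1B, align 1] → 23
  +1 pad (align 2)
  @24: g [8B, align 2] → 32
  @32: c [24B, align 2] → 56
  size 56, align 2
64 − 56 = 8

8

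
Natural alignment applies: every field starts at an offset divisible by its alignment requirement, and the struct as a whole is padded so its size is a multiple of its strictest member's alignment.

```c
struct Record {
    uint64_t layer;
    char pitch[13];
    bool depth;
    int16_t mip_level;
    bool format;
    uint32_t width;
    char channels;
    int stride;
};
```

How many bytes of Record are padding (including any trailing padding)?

6

0..8  layer  (8B, 8-aligned)
8..21  pitch  (13B, 1-aligned)
21..22  depth  (1B, 1-aligned)
22..24  mip_level  (2B, 2-aligned)
24..25  format  (1B, 1-aligned)
25..28  -- padding (3B)
28..32  width  (4B, 4-aligned)
32..33  channels  (1B, 1-aligned)
33..36  -- padding (3B)
36..40  stride  (4B, 4-aligned)
sizeof = 40, alignof = 8
data bytes 34, size 40 → padding 6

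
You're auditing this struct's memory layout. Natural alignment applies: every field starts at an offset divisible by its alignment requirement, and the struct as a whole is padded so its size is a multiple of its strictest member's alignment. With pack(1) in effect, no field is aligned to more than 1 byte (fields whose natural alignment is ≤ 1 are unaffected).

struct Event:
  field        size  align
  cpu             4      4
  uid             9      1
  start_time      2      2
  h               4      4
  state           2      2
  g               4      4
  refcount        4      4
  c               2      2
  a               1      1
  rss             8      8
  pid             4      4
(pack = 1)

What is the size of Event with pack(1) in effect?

44

cpu at 0 (size 4, align 1) → ends 4
uid at 4 (size 9, align 1) → ends 13
start_time at 13 (size 2, align 1) → ends 15
h at 15 (size 4, align 1) → ends 19
state at 19 (size 2, align 1) → ends 21
g at 21 (size 4, align 1) → ends 25
refcount at 25 (size 4, align 1) → ends 29
c at 29 (size 2, align 1) → ends 31
a at 31 (size 1, align 1) → ends 32
rss at 32 (size 8, align 1) → ends 40
pid at 40 (size 4, align 1) → ends 44
total 44 bytes, alignment 1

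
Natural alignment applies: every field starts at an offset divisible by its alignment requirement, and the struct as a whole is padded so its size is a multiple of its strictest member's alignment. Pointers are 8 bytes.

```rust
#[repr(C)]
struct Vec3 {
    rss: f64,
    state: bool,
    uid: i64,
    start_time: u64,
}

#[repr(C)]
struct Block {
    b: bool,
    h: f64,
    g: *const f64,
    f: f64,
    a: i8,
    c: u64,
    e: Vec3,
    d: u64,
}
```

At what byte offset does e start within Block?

48

Vec3: rss at 0 (size 8, align 8) → ends 8; state at 8 (size 1, align 1) → ends 9; pad 7 to align 8 for uid; uid at 16 (size 8, align 8) → ends 24; start_time at 24 (size 8, align 8) → ends 32; total 32 bytes, alignment 8
b at 0 (size 1, align 1) → ends 1
pad 7 to align 8 for h
h at 8 (size 8, align 8) → ends 16
g at 16 (size 8, align 8) → ends 24
f at 24 (size 8, align 8) → ends 32
a at 32 (size 1, align 1) → ends 33
pad 7 to align 8 for c
c at 40 (size 8, align 8) → ends 48
e at 48 (size 32, align 8) → ends 80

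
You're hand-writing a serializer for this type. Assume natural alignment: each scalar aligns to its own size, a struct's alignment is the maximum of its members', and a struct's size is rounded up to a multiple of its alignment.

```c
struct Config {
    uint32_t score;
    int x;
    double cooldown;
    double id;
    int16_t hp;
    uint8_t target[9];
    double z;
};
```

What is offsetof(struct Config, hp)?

24

0..4  score  (4B, 4-aligned)
4..8  x  (4B, 4-aligned)
8..16  cooldown  (8B, 8-aligned)
16..24  id  (8B, 8-aligned)
24..26  hp  (2B, 2-aligned)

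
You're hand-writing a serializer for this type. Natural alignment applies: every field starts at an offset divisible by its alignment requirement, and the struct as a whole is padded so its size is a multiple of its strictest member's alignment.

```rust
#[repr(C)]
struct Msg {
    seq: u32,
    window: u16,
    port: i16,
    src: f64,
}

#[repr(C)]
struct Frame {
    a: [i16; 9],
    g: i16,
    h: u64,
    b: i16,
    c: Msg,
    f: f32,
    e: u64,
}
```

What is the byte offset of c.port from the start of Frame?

46

Msg: @0: seq [4B, align 4] → 4; @4: window [2B, align 2] → 6; @6: port [2B, align 2] → 8; @8: src [8B, align 8] → 16; size 16, align 8
@0: a [18B, align 2] → 18
@18: g [2B, align 2] → 20
+4 pad (align 8)
@24: h [8B, align 8] → 32
@32: b [2B, align 2] → 34
+6 pad (align 8)
@40: c [16B, align 8] → 56
within Msg: port at 6
40 + 6 = 46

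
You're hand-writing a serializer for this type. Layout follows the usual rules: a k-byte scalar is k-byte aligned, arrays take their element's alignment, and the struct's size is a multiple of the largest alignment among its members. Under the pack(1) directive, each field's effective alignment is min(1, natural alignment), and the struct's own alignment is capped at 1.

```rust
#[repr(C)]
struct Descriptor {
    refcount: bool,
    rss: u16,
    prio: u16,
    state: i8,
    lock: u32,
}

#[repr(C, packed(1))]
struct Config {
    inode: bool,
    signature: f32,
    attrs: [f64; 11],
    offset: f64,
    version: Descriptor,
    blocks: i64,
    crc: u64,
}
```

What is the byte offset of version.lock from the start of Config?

109

Descriptor: 0..1  refcount  (1B, 1-aligned); 1..2  -- padding (1B); 2..4  rss  (2B, 2-aligned); 4..6  prio  (2B, 2-aligned); 6..7  state  (1B, 1-aligned); 7..8  -- padding (1B); 8..12  lock  (4B, 4-aligned); sizeof = 12, alignof = 4
0..1  inode  (1B, 1-aligned)
1..5  signature  (4B, 1-aligned)
5..93  attrs  (88B, 1-aligned)
93..101  offset  (8B, 1-aligned)
101..113  version  (12B, 1-aligned)
within Descriptor: lock at 8
101 + 8 = 109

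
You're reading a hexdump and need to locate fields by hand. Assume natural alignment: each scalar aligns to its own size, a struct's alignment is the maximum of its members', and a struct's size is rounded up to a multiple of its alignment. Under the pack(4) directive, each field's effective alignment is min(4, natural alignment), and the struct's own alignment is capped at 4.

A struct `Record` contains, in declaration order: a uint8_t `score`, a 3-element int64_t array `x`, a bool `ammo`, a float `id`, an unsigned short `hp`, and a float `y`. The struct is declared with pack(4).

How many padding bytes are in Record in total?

8

score at 0 (size 1, align 1) → ends 1
pad 3 to align 4 for x
x at 4 (size 24, align 4) → ends 28
ammo at 28 (size 1, align 1) → ends 29
pad 3 to align 4 for id
id at 32 (size 4, align 4) → ends 36
hp at 36 (size 2, align 2) → ends 38
pad 2 to align 4 for y
y at 40 (size 4, align 4) → ends 44
total 44 bytes, alignment 4
data bytes 36, size 44 → padding 8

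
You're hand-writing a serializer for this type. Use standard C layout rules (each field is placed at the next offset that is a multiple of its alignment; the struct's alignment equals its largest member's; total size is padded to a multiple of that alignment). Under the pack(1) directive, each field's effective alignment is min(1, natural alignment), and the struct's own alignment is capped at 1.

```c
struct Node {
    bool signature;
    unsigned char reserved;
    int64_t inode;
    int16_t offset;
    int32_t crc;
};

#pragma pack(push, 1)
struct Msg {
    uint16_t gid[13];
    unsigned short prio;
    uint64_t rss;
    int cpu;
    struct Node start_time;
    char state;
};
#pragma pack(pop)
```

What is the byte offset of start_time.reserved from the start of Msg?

Node: @0: signature [1B, align 1] → 1; @1: reserved [1B, align 1] → 2; +6 pad (align 8); @8: inode [8B, align 8] → 16; @16: offset [2B, align 2] → 18; +2 pad (align 4); @20: crc [4B, align 4] → 24; size 24, align 8
@0: gid [26B, align 1] → 26
@26: prio [2B, align 1] → 28
@28: rss [8B, align 1] → 36
@36: cpu [4B, align 1] → 40
@40: start_time [24B, align 1] → 64
within Node: reserved at 1
40 + 1 = 41

41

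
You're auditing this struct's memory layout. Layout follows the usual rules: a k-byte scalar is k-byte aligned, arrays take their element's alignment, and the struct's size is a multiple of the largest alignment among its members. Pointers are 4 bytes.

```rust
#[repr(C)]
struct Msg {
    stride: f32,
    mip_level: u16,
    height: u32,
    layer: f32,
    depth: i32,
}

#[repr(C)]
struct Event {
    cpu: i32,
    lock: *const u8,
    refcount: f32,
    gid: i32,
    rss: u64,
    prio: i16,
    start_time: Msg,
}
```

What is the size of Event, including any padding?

48 bytes

Msg: @0: stride [4B, align 4] → 4; @4: mip_level [2B, align 2] → 6; +2 pad (align 4); @8: height [4B, align 4] → 12; @12: layer [4B, align 4] → 16; @16: depth [4B, align 4] → 20; size 20, align 4
@0: cpu [4B, align 4] → 4
@4: lock [4B, align 4] → 8
@8: refcount [4B, align 4] → 12
@12: gid [4B, align 4] → 16
@16: rss [8B, align 8] → 24
@24: prio [2B, align 2] → 26
+2 pad (align 4)
@28: start_time [20B, align 4] → 48
size 48, align 8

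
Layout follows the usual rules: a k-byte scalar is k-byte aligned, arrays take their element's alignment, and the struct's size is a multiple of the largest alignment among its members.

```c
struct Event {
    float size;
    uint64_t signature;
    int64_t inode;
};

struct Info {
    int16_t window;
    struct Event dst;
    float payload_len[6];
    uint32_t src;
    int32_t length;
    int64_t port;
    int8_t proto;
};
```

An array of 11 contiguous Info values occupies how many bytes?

Event: size at 0 (size 4, align 4) → ends 4; pad 4 to align 8 for signature; signature at 8 (size 8, align 8) → ends 16; inode at 16 (size 8, align 8) → ends 24; total 24 bytes, alignment 8
window at 0 (size 2, align 2) → ends 2
pad 6 to align 8 for dst
dst at 8 (size 24, align 8) → ends 32
payload_len at 32 (size 24, align 4) → ends 56
src at 56 (size 4, align 4) → ends 60
length at 60 (size 4, align 4) → ends 64
port at 64 (size 8, align 8) → ends 72
proto at 72 (size 1, align 1) → ends 73
tail pad 7 to reach multiple of 8
total 80 bytes, alignment 8
array of 11: 11 × 80 = 880

880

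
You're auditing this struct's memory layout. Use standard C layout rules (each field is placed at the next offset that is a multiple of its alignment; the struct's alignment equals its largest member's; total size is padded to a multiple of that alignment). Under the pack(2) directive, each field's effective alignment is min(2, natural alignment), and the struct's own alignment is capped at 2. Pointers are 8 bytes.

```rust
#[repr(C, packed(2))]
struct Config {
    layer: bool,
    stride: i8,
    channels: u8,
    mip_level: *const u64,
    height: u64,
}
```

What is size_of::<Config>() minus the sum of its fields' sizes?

1

@0: layer [1B, align 1] → 1
@1: stride [1B, align 1] → 2
@2: channels [1B, align 1] → 3
+1 pad (align 2)
@4: mip_level [8B, align 2] → 12
@12: height [8B, align 2] → 20
size 20, align 2
data bytes 19, size 20 → padding 1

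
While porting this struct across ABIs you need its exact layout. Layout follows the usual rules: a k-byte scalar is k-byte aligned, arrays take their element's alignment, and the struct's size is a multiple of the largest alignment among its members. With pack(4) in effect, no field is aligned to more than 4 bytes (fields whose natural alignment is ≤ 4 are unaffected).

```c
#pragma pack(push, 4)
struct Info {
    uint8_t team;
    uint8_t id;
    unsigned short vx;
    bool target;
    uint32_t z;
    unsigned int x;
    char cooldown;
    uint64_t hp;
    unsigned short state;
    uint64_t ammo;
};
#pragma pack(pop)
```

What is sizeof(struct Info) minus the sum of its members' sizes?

8

0..1  team  (1B, 1-aligned)
1..2  id  (1B, 1-aligned)
2..4  vx  (2B, 2-aligned)
4..5  target  (1B, 1-aligned)
5..8  -- padding (3B)
8..12  z  (4B, 4-aligned)
12..16  x  (4B, 4-aligned)
16..17  cooldown  (1B, 1-aligned)
17..20  -- padding (3B)
20..28  hp  (8B, 4-aligned)
28..30  state  (2B, 2-aligned)
30..32  -- padding (2B)
32..40  ammo  (8B, 4-aligned)
sizeof = 40, alignof = 4
data bytes 32, size 40 → padding 8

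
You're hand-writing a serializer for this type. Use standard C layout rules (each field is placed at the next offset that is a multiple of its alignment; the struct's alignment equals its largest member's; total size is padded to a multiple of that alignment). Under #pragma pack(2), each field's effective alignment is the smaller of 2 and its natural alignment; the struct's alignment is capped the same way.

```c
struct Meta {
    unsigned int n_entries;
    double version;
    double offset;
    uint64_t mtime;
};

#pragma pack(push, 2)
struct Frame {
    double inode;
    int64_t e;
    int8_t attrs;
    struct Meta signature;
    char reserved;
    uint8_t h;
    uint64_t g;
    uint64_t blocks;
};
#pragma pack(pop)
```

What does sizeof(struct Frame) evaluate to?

68 bytes

Meta: @0: n_entries [4B, align 4] → 4; +4 pad (align 8); @8: version [8B, align 8] → 16; @16: offset [8B, align 8] → 24; @24: mtime [8B, align 8] → 32; size 32, align 8
@0: inode [8B, align 2] → 8
@8: e [8B, align 2] → 16
@16: attrs [1B, align 1] → 17
+1 pad (align 2)
@18: signature [32B, align 2] → 50
@50: reserved [1B, align 1] → 51
@51: h [1B, align 1] → 52
@52: g [8B, align 2] → 60
@60: blocks [8B, align 2] → 68
size 68, align 2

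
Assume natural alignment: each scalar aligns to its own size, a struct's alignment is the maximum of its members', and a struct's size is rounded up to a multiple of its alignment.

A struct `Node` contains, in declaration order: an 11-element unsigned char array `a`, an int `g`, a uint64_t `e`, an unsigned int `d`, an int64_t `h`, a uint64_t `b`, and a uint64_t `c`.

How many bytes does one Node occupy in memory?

a at 0 (size 11, align 1) → ends 11
pad 1 to align 4 for g
g at 12 (size 4, align 4) → ends 16
e at 16 (size 8, align 8) → ends 24
d at 24 (size 4, align 4) → ends 28
pad 4 to align 8 for h
h at 32 (size 8, align 8) → ends 40
b at 40 (size 8, align 8) → ends 48
c at 48 (size 8, align 8) → ends 56
total 56 bytes, alignment 8

56 bytes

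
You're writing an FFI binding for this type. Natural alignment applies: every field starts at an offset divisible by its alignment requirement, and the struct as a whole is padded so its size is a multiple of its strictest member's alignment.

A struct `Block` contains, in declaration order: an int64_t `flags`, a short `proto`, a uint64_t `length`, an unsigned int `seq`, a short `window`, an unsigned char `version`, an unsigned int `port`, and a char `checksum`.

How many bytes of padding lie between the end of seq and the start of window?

0

flags at 0 (size 8, align 8) → ends 8
proto at 8 (size 2, align 2) → ends 10
pad 6 to align 8 for length
length at 16 (size 8, align 8) → ends 24
seq at 24 (size 4, align 4) → ends 28
window at 28 (size 2, align 2) → ends 30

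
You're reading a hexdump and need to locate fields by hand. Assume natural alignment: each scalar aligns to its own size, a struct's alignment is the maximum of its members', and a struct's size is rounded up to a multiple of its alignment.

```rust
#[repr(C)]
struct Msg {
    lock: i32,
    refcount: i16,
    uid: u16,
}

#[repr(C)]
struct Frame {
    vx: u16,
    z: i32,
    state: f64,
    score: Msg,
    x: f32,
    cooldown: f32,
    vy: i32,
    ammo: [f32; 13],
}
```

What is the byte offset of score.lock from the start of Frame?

Msg: 0..4  lock  (4B, 4-aligned); 4..6  refcount  (2B, 2-aligned); 6..8  uid  (2B, 2-aligned); sizeof = 8, alignof = 4
0..2  vx  (2B, 2-aligned)
2..4  -- padding (2B)
4..8  z  (4B, 4-aligned)
8..16  state  (8B, 8-aligned)
16..24  score  (8B, 4-aligned)
within Msg: lock at 0
16 + 0 = 16

16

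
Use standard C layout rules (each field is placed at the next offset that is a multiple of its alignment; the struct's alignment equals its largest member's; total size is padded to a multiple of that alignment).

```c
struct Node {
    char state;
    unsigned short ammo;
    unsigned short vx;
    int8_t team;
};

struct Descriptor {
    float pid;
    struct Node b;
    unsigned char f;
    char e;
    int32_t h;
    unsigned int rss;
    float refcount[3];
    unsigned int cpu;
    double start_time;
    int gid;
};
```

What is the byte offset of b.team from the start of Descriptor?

10

Node: @0: state [1B, align 1] → 1; +1 pad (align 2); @2: ammo [2B, align 2] → 4; @4: vx [2B, align 2] → 6; @6: team [1B, align 1] → 7; +1 tail pad (align 2); size 8, align 2
@0: pid [4B, align 4] → 4
@4: b [8B, align 2] → 12
within Node: team at 6
4 + 6 = 10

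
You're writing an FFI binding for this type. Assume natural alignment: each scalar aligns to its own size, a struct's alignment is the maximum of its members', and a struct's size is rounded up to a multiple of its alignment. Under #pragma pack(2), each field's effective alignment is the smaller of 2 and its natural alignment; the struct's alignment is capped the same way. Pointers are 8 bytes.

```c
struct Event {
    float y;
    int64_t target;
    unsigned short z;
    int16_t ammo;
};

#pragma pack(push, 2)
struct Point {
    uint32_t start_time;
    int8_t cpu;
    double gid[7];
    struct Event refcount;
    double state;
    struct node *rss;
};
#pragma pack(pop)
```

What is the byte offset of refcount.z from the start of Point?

Event: y at 0 (size 4, align 4) → ends 4; pad 4 to align 8 for target; target at 8 (size 8, align 8) → ends 16; z at 16 (size 2, align 2) → ends 18; ammo at 18 (size 2, align 2) → ends 20; tail pad 4 to reach multiple of 8; total 24 bytes, alignment 8
start_time at 0 (size 4, align 2) → ends 4
cpu at 4 (size 1, align 1) → ends 5
pad 1 to align 2 for gid
gid at 6 (size 56, align 2) → ends 62
refcount at 62 (size 24, align 2) → ends 86
within Event: z at 16
62 + 16 = 78

78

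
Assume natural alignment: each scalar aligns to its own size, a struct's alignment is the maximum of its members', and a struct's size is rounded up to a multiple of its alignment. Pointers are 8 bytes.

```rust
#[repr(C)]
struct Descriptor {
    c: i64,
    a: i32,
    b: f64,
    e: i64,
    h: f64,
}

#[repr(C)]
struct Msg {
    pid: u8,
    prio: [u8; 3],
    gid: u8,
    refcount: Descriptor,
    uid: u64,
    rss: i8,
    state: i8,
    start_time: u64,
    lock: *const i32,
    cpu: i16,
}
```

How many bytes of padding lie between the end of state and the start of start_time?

6

Descriptor: @0: c [8B, align 8] → 8; @8: a [4B, align 4] → 12; +4 pad (align 8); @16: b [8B, align 8] → 24; @24: e [8B, align 8] → 32; @32: h [8B, align 8] → 40; size 40, align 8
@0: pid [1B, align 1] → 1
@1: prio [3B, align 1] → 4
@4: gid [1B, align 1] → 5
+3 pad (align 8)
@8: refcount [40B, align 8] → 48
@48: uid [8B, align 8] → 56
@56: rss [1B, align 1] → 57
@57: state [1B, align 1] → 58
+6 pad (align 8)
@64: start_time [8B, align 8] → 72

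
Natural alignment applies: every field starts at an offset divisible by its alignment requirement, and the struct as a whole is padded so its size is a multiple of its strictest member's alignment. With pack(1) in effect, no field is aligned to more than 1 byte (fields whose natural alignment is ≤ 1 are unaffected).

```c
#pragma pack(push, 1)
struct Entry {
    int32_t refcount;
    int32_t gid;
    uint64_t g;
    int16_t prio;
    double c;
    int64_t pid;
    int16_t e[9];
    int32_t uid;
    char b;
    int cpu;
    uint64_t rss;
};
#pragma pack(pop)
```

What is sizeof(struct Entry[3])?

@0: refcount [4B, align 1] → 4
@4: gid [4B, align 1] → 8
@8: g [8B, align 1] → 16
@16: prio [2B, align 1] → 18
@18: c [8B, align 1] → 26
@26: pid [8B, align 1] → 34
@34: e [18B, align 1] → 52
@52: uid [4B, align 1] → 56
@56: b [1B, align 1] → 57
@57: cpu [4B, align 1] → 61
@61: rss [8B, align 1] → 69
size 69, align 1
array of 3: 3 × 69 = 207

207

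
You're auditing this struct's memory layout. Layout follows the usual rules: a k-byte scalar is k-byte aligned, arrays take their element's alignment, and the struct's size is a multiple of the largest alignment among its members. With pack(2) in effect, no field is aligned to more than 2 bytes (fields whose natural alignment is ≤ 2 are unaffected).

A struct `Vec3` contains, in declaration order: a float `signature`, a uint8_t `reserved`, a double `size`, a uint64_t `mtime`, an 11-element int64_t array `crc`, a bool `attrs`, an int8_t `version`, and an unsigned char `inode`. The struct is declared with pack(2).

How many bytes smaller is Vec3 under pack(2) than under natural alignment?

natural layout:
  @0: signature [4B, align 4] → 4
  @4: reserved [1B, align 1] → 5
  +3 pad (align 8)
  @8: size [8B, align 8] → 16
  @16: mtime [8B, align 8] → 24
  @24: crc [88B, align 8] → 112
  @112: attrs [1B, align 1] → 113
  @113: version [1B, align 1] → 114
  @114: inode [1B, align 1] → 115
  +5 tail pad (align 8)
  size 120, align 8
packed(2) layout:
  @0: signature [4B, align 2] → 4
  @4: reserved [1B, align 1] → 5
  +1 pad (align 2)
  @6: size [8B, align 2] → 14
  @14: mtime [8B, align 2] → 22
  @22: crc [88B, align 2] → 110
  @110: attrs [1B, align 1] → 111
  @111: version [1B, align 1] → 112
  @112: inode [1B, align 1] → 113
  +1 tail pad (align 2)
  size 114, align 2
120 − 114 = 6

6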